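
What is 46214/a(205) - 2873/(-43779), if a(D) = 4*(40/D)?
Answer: 41475701441/700464 ≈ 59212.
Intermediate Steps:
a(D) = 160/D
46214/a(205) - 2873/(-43779) = 46214/((160/205)) - 2873/(-43779) = 46214/((160*(1/205))) - 2873*(-1/43779) = 46214/(32/41) + 2873/43779 = 46214*(41/32) + 2873/43779 = 947387/16 + 2873/43779 = 41475701441/700464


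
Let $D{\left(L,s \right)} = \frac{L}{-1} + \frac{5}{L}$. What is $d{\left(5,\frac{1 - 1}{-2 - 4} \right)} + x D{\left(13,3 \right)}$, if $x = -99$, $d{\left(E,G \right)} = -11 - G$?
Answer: $\frac{16093}{13} \approx 1237.9$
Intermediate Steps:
$D{\left(L,s \right)} = - L + \frac{5}{L}$ ($D{\left(L,s \right)} = L \left(-1\right) + \frac{5}{L} = - L + \frac{5}{L}$)
$d{\left(5,\frac{1 - 1}{-2 - 4} \right)} + x D{\left(13,3 \right)} = \left(-11 - \frac{1 - 1}{-2 - 4}\right) - 99 \left(\left(-1\right) 13 + \frac{5}{13}\right) = \left(-11 - \frac{0}{-6}\right) - 99 \left(-13 + 5 \cdot \frac{1}{13}\right) = \left(-11 - 0 \left(- \frac{1}{6}\right)\right) - 99 \left(-13 + \frac{5}{13}\right) = \left(-11 - 0\right) - - \frac{16236}{13} = \left(-11 + 0\right) + \frac{16236}{13} = -11 + \frac{16236}{13} = \frac{16093}{13}$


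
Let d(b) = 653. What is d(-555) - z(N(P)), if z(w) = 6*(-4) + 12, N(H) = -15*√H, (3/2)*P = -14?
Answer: 665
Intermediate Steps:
P = -28/3 (P = (⅔)*(-14) = -28/3 ≈ -9.3333)
z(w) = -12 (z(w) = -24 + 12 = -12)
d(-555) - z(N(P)) = 653 - 1*(-12) = 653 + 12 = 665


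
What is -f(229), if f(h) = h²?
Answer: -52441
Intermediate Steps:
-f(229) = -1*229² = -1*52441 = -52441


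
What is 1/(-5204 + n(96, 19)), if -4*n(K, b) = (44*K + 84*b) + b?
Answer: -4/26655 ≈ -0.00015007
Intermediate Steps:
n(K, b) = -11*K - 85*b/4 (n(K, b) = -((44*K + 84*b) + b)/4 = -(44*K + 85*b)/4 = -11*K - 85*b/4)
1/(-5204 + n(96, 19)) = 1/(-5204 + (-11*96 - 85/4*19)) = 1/(-5204 + (-1056 - 1615/4)) = 1/(-5204 - 5839/4) = 1/(-26655/4) = -4/26655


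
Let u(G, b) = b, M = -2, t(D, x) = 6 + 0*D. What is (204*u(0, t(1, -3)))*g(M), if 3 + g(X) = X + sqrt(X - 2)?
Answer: -6120 + 2448*I ≈ -6120.0 + 2448.0*I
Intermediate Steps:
t(D, x) = 6 (t(D, x) = 6 + 0 = 6)
g(X) = -3 + X + sqrt(-2 + X) (g(X) = -3 + (X + sqrt(X - 2)) = -3 + (X + sqrt(-2 + X)) = -3 + X + sqrt(-2 + X))
(204*u(0, t(1, -3)))*g(M) = (204*6)*(-3 - 2 + sqrt(-2 - 2)) = 1224*(-3 - 2 + sqrt(-4)) = 1224*(-3 - 2 + 2*I) = 1224*(-5 + 2*I) = -6120 + 2448*I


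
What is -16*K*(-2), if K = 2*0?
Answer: 0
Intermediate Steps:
K = 0
-16*K*(-2) = -16*0*(-2) = 0*(-2) = 0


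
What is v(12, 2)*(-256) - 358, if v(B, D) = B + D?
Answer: -3942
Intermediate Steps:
v(12, 2)*(-256) - 358 = (12 + 2)*(-256) - 358 = 14*(-256) - 358 = -3584 - 358 = -3942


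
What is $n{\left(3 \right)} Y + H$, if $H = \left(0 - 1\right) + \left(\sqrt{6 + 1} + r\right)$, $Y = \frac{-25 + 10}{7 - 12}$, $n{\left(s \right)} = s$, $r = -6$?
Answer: $2 + \sqrt{7} \approx 4.6458$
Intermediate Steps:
$Y = 3$ ($Y = - \frac{15}{-5} = \left(-15\right) \left(- \frac{1}{5}\right) = 3$)
$H = -7 + \sqrt{7}$ ($H = \left(0 - 1\right) - \left(6 - \sqrt{6 + 1}\right) = -1 - \left(6 - \sqrt{7}\right) = -7 + \sqrt{7} \approx -4.3542$)
$n{\left(3 \right)} Y + H = 3 \cdot 3 - \left(7 - \sqrt{7}\right) = 9 - \left(7 - \sqrt{7}\right) = 2 + \sqrt{7}$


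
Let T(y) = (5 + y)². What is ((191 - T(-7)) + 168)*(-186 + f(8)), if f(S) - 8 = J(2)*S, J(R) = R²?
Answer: -51830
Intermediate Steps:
f(S) = 8 + 4*S (f(S) = 8 + 2²*S = 8 + 4*S)
((191 - T(-7)) + 168)*(-186 + f(8)) = ((191 - (5 - 7)²) + 168)*(-186 + (8 + 4*8)) = ((191 - 1*(-2)²) + 168)*(-186 + (8 + 32)) = ((191 - 1*4) + 168)*(-186 + 40) = ((191 - 4) + 168)*(-146) = (187 + 168)*(-146) = 355*(-146) = -51830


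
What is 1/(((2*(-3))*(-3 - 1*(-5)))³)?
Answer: -1/1728 ≈ -0.00057870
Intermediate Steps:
1/(((2*(-3))*(-3 - 1*(-5)))³) = 1/((-6*(-3 + 5))³) = 1/((-6*2)³) = 1/((-12)³) = 1/(-1728) = -1/1728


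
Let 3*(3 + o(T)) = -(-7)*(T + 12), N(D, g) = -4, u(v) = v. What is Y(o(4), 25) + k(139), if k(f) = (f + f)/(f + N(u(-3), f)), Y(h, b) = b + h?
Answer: 8288/135 ≈ 61.393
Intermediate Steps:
o(T) = 25 + 7*T/3 (o(T) = -3 + (-(-7)*(T + 12))/3 = -3 + (-(-7)*(12 + T))/3 = -3 + (-(-84 - 7*T))/3 = -3 + (84 + 7*T)/3 = -3 + (28 + 7*T/3) = 25 + 7*T/3)
k(f) = 2*f/(-4 + f) (k(f) = (f + f)/(f - 4) = (2*f)/(-4 + f) = 2*f/(-4 + f))
Y(o(4), 25) + k(139) = (25 + (25 + (7/3)*4)) + 2*139/(-4 + 139) = (25 + (25 + 28/3)) + 2*139/135 = (25 + 103/3) + 2*139*(1/135) = 178/3 + 278/135 = 8288/135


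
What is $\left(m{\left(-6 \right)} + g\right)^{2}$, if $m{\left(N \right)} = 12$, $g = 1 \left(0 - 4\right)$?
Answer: $64$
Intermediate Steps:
$g = -4$ ($g = 1 \left(-4\right) = -4$)
$\left(m{\left(-6 \right)} + g\right)^{2} = \left(12 - 4\right)^{2} = 8^{2} = 64$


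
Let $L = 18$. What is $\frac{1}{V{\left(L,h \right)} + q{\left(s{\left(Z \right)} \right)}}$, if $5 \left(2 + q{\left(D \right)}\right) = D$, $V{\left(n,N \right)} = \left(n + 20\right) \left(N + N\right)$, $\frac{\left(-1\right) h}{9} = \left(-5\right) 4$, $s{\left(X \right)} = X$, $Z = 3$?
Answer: $\frac{5}{68393} \approx 7.3107 \cdot 10^{-5}$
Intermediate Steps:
$h = 180$ ($h = - 9 \left(\left(-5\right) 4\right) = \left(-9\right) \left(-20\right) = 180$)
$V{\left(n,N \right)} = 2 N \left(20 + n\right)$ ($V{\left(n,N \right)} = \left(20 + n\right) 2 N = 2 N \left(20 + n\right)$)
$q{\left(D \right)} = -2 + \frac{D}{5}$
$\frac{1}{V{\left(L,h \right)} + q{\left(s{\left(Z \right)} \right)}} = \frac{1}{2 \cdot 180 \left(20 + 18\right) + \left(-2 + \frac{1}{5} \cdot 3\right)} = \frac{1}{2 \cdot 180 \cdot 38 + \left(-2 + \frac{3}{5}\right)} = \frac{1}{13680 - \frac{7}{5}} = \frac{1}{\frac{68393}{5}} = \frac{5}{68393}$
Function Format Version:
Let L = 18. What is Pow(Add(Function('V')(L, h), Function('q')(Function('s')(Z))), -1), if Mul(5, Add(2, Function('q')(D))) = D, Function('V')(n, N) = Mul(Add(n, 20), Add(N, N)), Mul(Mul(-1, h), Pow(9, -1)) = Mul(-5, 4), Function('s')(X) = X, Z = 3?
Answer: Rational(5, 68393) ≈ 7.3107e-5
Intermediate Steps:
h = 180 (h = Mul(-9, Mul(-5, 4)) = Mul(-9, -20) = 180)
Function('V')(n, N) = Mul(2, N, Add(20, n)) (Function('V')(n, N) = Mul(Add(20, n), Mul(2, N)) = Mul(2, N, Add(20, n)))
Function('q')(D) = Add(-2, Mul(Rational(1, 5), D))
Pow(Add(Function('V')(L, h), Function('q')(Function('s')(Z))), -1) = Pow(Add(Mul(2, 180, Add(20, 18)), Add(-2, Mul(Rational(1, 5), 3))), -1) = Pow(Add(Mul(2, 180, 38), Add(-2, Rational(3, 5))), -1) = Pow(Add(13680, Rational(-7, 5)), -1) = Pow(Rational(68393, 5), -1) = Rational(5, 68393)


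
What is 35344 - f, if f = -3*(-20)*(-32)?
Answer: 37264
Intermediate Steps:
f = -1920 (f = 60*(-32) = -1920)
35344 - f = 35344 - 1*(-1920) = 35344 + 1920 = 37264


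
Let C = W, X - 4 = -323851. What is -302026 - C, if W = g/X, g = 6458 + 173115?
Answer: -97810034449/323847 ≈ -3.0203e+5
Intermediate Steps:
g = 179573
X = -323847 (X = 4 - 323851 = -323847)
W = -179573/323847 (W = 179573/(-323847) = 179573*(-1/323847) = -179573/323847 ≈ -0.55450)
C = -179573/323847 ≈ -0.55450
-302026 - C = -302026 - 1*(-179573/323847) = -302026 + 179573/323847 = -97810034449/323847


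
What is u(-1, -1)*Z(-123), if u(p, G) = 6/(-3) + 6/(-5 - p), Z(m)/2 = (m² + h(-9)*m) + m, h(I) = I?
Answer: -112791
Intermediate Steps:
Z(m) = -16*m + 2*m² (Z(m) = 2*((m² - 9*m) + m) = 2*(m² - 8*m) = -16*m + 2*m²)
u(p, G) = -2 + 6/(-5 - p) (u(p, G) = 6*(-⅓) + 6/(-5 - p) = -2 + 6/(-5 - p))
u(-1, -1)*Z(-123) = (2*(-8 - 1*(-1))/(5 - 1))*(2*(-123)*(-8 - 123)) = (2*(-8 + 1)/4)*(2*(-123)*(-131)) = (2*(¼)*(-7))*32226 = -7/2*32226 = -112791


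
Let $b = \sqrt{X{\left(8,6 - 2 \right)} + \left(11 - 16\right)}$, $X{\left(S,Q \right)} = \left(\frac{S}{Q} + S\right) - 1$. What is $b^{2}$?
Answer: $4$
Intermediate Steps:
$X{\left(S,Q \right)} = -1 + S + \frac{S}{Q}$ ($X{\left(S,Q \right)} = \left(S + \frac{S}{Q}\right) - 1 = -1 + S + \frac{S}{Q}$)
$b = 2$ ($b = \sqrt{\left(-1 + 8 + \frac{8}{6 - 2}\right) + \left(11 - 16\right)} = \sqrt{\left(-1 + 8 + \frac{8}{4}\right) + \left(11 - 16\right)} = \sqrt{\left(-1 + 8 + 8 \cdot \frac{1}{4}\right) - 5} = \sqrt{\left(-1 + 8 + 2\right) - 5} = \sqrt{9 - 5} = \sqrt{4} = 2$)
$b^{2} = 2^{2} = 4$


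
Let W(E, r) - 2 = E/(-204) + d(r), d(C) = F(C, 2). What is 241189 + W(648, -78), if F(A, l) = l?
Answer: 4100227/17 ≈ 2.4119e+5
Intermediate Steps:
d(C) = 2
W(E, r) = 4 - E/204 (W(E, r) = 2 + (E/(-204) + 2) = 2 + (E*(-1/204) + 2) = 2 + (-E/204 + 2) = 2 + (2 - E/204) = 4 - E/204)
241189 + W(648, -78) = 241189 + (4 - 1/204*648) = 241189 + (4 - 54/17) = 241189 + 14/17 = 4100227/17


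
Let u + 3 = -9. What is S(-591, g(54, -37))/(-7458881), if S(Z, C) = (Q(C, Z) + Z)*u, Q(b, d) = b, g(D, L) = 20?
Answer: -6852/7458881 ≈ -0.00091864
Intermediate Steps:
u = -12 (u = -3 - 9 = -12)
S(Z, C) = -12*C - 12*Z (S(Z, C) = (C + Z)*(-12) = -12*C - 12*Z)
S(-591, g(54, -37))/(-7458881) = (-12*20 - 12*(-591))/(-7458881) = (-240 + 7092)*(-1/7458881) = 6852*(-1/7458881) = -6852/7458881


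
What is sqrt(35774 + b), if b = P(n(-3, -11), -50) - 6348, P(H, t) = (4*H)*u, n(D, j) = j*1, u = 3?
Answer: sqrt(29294) ≈ 171.15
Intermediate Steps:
n(D, j) = j
P(H, t) = 12*H (P(H, t) = (4*H)*3 = 12*H)
b = -6480 (b = 12*(-11) - 6348 = -132 - 6348 = -6480)
sqrt(35774 + b) = sqrt(35774 - 6480) = sqrt(29294)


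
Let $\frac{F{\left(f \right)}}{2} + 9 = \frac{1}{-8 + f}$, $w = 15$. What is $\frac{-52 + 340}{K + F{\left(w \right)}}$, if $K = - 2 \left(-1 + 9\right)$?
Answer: $- \frac{504}{59} \approx -8.5424$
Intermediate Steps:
$F{\left(f \right)} = -18 + \frac{2}{-8 + f}$
$K = -16$ ($K = \left(-2\right) 8 = -16$)
$\frac{-52 + 340}{K + F{\left(w \right)}} = \frac{-52 + 340}{-16 + \frac{2 \left(73 - 135\right)}{-8 + 15}} = \frac{288}{-16 + \frac{2 \left(73 - 135\right)}{7}} = \frac{288}{-16 + 2 \cdot \frac{1}{7} \left(-62\right)} = \frac{288}{-16 - \frac{124}{7}} = \frac{288}{- \frac{236}{7}} = 288 \left(- \frac{7}{236}\right) = - \frac{504}{59}$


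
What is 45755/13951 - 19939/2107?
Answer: -25966172/4199251 ≈ -6.1835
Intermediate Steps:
45755/13951 - 19939/2107 = -25966172/4199251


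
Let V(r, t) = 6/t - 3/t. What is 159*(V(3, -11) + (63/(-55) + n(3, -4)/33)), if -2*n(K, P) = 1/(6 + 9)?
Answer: -14893/66 ≈ -225.65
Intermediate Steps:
n(K, P) = -1/30 (n(K, P) = -1/(2*(6 + 9)) = -½/15 = -½*1/15 = -1/30)
V(r, t) = 3/t
159*(V(3, -11) + (63/(-55) + n(3, -4)/33)) = 159*(3/(-11) + (63/(-55) - 1/30/33)) = 159*(3*(-1/11) + (63*(-1/55) - 1/30*1/33)) = 159*(-3/11 + (-63/55 - 1/990)) = 159*(-3/11 - 227/198) = 159*(-281/198) = -14893/66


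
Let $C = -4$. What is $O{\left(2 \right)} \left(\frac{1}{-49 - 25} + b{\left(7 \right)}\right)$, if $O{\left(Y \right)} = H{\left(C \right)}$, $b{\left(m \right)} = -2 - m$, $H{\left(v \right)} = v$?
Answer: $\frac{1334}{37} \approx 36.054$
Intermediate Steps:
$O{\left(Y \right)} = -4$
$O{\left(2 \right)} \left(\frac{1}{-49 - 25} + b{\left(7 \right)}\right) = - 4 \left(\frac{1}{-49 - 25} - 9\right) = - 4 \left(\frac{1}{-74} - 9\right) = - 4 \left(- \frac{1}{74} - 9\right) = \left(-4\right) \left(- \frac{667}{74}\right) = \frac{1334}{37}$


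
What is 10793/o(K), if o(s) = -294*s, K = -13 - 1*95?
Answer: 10793/31752 ≈ 0.33992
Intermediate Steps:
K = -108 (K = -13 - 95 = -108)
10793/o(K) = 10793/((-294*(-108))) = 10793/31752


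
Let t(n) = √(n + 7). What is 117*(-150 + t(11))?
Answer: -17550 + 351*√2 ≈ -17054.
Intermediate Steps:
t(n) = √(7 + n)
117*(-150 + t(11)) = 117*(-150 + √(7 + 11)) = 117*(-150 + √18) = 117*(-150 + 3*√2) = -17550 + 351*√2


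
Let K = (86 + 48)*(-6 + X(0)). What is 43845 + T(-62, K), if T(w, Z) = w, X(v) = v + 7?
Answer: 43783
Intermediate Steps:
X(v) = 7 + v
K = 134 (K = (86 + 48)*(-6 + (7 + 0)) = 134*(-6 + 7) = 134*1 = 134)
43845 + T(-62, K) = 43845 - 62 = 43783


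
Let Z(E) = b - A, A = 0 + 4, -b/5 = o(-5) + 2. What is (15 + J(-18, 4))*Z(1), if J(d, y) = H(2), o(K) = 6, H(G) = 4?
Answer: -836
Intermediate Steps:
b = -40 (b = -5*(6 + 2) = -5*8 = -40)
J(d, y) = 4
A = 4
Z(E) = -44 (Z(E) = -40 - 1*4 = -40 - 4 = -44)
(15 + J(-18, 4))*Z(1) = (15 + 4)*(-44) = 19*(-44) = -836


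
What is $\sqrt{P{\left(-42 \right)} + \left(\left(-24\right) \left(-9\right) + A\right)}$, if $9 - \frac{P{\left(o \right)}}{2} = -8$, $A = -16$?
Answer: $3 \sqrt{26} \approx 15.297$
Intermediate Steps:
$P{\left(o \right)} = 34$ ($P{\left(o \right)} = 18 - -16 = 18 + 16 = 34$)
$\sqrt{P{\left(-42 \right)} + \left(\left(-24\right) \left(-9\right) + A\right)} = \sqrt{34 - -200} = \sqrt{34 + \left(216 - 16\right)} = \sqrt{34 + 200} = \sqrt{234} = 3 \sqrt{26}$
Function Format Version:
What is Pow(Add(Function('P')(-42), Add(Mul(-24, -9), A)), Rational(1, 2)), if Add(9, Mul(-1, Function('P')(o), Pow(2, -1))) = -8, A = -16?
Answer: Mul(3, Pow(26, Rational(1, 2))) ≈ 15.297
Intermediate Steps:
Function('P')(o) = 34 (Function('P')(o) = Add(18, Mul(-2, -8)) = Add(18, 16) = 34)
Pow(Add(Function('P')(-42), Add(Mul(-24, -9), A)), Rational(1, 2)) = Pow(Add(34, Add(Mul(-24, -9), -16)), Rational(1, 2)) = Pow(Add(34, Add(216, -16)), Rational(1, 2)) = Pow(Add(34, 200), Rational(1, 2)) = Pow(234, Rational(1, 2)) = Mul(3, Pow(26, Rational(1, 2)))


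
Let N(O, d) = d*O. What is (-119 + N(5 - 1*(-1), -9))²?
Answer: 29929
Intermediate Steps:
N(O, d) = O*d
(-119 + N(5 - 1*(-1), -9))² = (-119 + (5 - 1*(-1))*(-9))² = (-119 + (5 + 1)*(-9))² = (-119 + 6*(-9))² = (-119 - 54)² = (-173)² = 29929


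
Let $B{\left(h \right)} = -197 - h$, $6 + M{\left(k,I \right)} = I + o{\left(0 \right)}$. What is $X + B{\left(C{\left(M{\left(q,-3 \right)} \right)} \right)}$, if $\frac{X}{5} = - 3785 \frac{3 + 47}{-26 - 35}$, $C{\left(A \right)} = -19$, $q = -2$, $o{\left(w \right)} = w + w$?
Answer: $\frac{935392}{61} \approx 15334.0$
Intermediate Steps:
$o{\left(w \right)} = 2 w$
$M{\left(k,I \right)} = -6 + I$ ($M{\left(k,I \right)} = -6 + \left(I + 2 \cdot 0\right) = -6 + \left(I + 0\right) = -6 + I$)
$X = \frac{946250}{61}$ ($X = 5 \left(- 3785 \frac{3 + 47}{-26 - 35}\right) = 5 \left(- 3785 \frac{50}{-61}\right) = 5 \left(- 3785 \cdot 50 \left(- \frac{1}{61}\right)\right) = 5 \left(\left(-3785\right) \left(- \frac{50}{61}\right)\right) = 5 \cdot \frac{189250}{61} = \frac{946250}{61} \approx 15512.0$)
$X + B{\left(C{\left(M{\left(q,-3 \right)} \right)} \right)} = \frac{946250}{61} - 178 = \frac{935392}{61}$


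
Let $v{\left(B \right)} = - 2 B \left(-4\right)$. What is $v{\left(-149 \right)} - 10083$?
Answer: $-11275$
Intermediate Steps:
$v{\left(B \right)} = 8 B$
$v{\left(-149 \right)} - 10083 = 8 \left(-149\right) - 10083 = -1192 - 10083 = -11275$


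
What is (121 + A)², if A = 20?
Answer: 19881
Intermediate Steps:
(121 + A)² = (121 + 20)² = 141² = 19881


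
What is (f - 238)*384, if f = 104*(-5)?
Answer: -291072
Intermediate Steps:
f = -520
(f - 238)*384 = (-520 - 238)*384 = -758*384 = -291072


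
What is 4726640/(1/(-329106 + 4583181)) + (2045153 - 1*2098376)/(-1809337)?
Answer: 36381209455038599223/1809337 ≈ 2.0107e+13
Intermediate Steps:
4726640/(1/(-329106 + 4583181)) + (2045153 - 1*2098376)/(-1809337) = 4726640/(1/4254075) + (2045153 - 2098376)*(-1/1809337) = 4726640/(1/4254075) - 53223*(-1/1809337) = 4726640*4254075 + 53223/1809337 = 20107481058000 + 53223/1809337 = 36381209455038599223/1809337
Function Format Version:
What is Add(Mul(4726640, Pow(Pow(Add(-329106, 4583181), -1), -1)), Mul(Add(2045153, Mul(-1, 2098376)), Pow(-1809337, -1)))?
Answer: Rational(36381209455038599223, 1809337) ≈ 2.0107e+13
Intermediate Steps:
Add(Mul(4726640, Pow(Pow(Add(-329106, 4583181), -1), -1)), Mul(Add(2045153, Mul(-1, 2098376)), Pow(-1809337, -1))) = Add(Mul(4726640, Pow(Pow(4254075, -1), -1)), Mul(Add(2045153, -2098376), Rational(-1, 1809337))) = Add(Mul(4726640, Pow(Rational(1, 4254075), -1)), Mul(-53223, Rational(-1, 1809337))) = Add(Mul(4726640, 4254075), Rational(53223, 1809337)) = Add(20107481058000, Rational(53223, 1809337)) = Rational(36381209455038599223, 1809337)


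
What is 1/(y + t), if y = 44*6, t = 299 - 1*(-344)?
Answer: 1/907 ≈ 0.0011025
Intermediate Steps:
t = 643 (t = 299 + 344 = 643)
y = 264
1/(y + t) = 1/(264 + 643) = 1/907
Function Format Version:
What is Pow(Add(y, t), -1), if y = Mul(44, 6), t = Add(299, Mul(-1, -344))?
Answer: Rational(1, 907) ≈ 0.0011025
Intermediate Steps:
t = 643 (t = Add(299, 344) = 643)
y = 264
Pow(Add(y, t), -1) = Pow(Add(264, 643), -1) = Pow(907, -1) = Rational(1, 907)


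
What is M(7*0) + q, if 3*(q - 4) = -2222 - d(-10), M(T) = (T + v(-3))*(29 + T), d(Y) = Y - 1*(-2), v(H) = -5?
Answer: -879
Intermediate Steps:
d(Y) = 2 + Y (d(Y) = Y + 2 = 2 + Y)
M(T) = (-5 + T)*(29 + T) (M(T) = (T - 5)*(29 + T) = (-5 + T)*(29 + T))
q = -734 (q = 4 + (-2222 - (2 - 10))/3 = 4 + (-2222 - 1*(-8))/3 = 4 + (-2222 + 8)/3 = 4 + (⅓)*(-2214) = 4 - 738 = -734)
M(7*0) + q = (-145 + (7*0)² + 24*(7*0)) - 734 = (-145 + 0² + 24*0) - 734 = (-145 + 0 + 0) - 734 = -145 - 734 = -879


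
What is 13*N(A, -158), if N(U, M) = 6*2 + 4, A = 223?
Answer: 208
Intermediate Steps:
N(U, M) = 16 (N(U, M) = 12 + 4 = 16)
13*N(A, -158) = 13*16 = 208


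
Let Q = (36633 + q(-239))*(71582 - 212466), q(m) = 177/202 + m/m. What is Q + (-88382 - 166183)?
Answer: -521313769355/101 ≈ -5.1615e+9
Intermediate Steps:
q(m) = 379/202 (q(m) = 177*(1/202) + 1 = 177/202 + 1 = 379/202)
Q = -521288058290/101 (Q = (36633 + 379/202)*(71582 - 212466) = (7400245/202)*(-140884) = -521288058290/101 ≈ -5.1613e+9)
Q + (-88382 - 166183) = -521288058290/101 + (-88382 - 166183) = -521288058290/101 - 254565 = -521313769355/101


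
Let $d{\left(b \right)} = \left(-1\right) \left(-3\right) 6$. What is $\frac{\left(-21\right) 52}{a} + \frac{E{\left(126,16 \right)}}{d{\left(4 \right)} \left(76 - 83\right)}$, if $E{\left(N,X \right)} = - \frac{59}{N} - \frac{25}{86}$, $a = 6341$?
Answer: $- \frac{179849816}{1082199447} \approx -0.16619$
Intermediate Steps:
$d{\left(b \right)} = 18$ ($d{\left(b \right)} = 3 \cdot 6 = 18$)
$E{\left(N,X \right)} = - \frac{25}{86} - \frac{59}{N}$ ($E{\left(N,X \right)} = - \frac{59}{N} - \frac{25}{86} = - \frac{25}{86} - \frac{59}{N}$)
$\frac{\left(-21\right) 52}{a} + \frac{E{\left(126,16 \right)}}{d{\left(4 \right)} \left(76 - 83\right)} = \frac{\left(-21\right) 52}{6341} + \frac{- \frac{25}{86} - \frac{59}{126}}{18 \left(76 - 83\right)} = \left(-1092\right) \frac{1}{6341} + \frac{- \frac{25}{86} - \frac{59}{126}}{18 \left(-7\right)} = - \frac{1092}{6341} + \frac{- \frac{25}{86} - \frac{59}{126}}{-126} = - \frac{1092}{6341} - - \frac{1028}{170667} = - \frac{1092}{6341} + \frac{1028}{170667} = - \frac{179849816}{1082199447}$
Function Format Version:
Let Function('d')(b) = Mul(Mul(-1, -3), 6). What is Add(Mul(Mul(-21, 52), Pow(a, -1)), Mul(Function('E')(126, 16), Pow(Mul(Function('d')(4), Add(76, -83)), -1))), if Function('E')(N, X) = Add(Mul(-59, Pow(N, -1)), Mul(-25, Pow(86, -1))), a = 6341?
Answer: Rational(-179849816, 1082199447) ≈ -0.16619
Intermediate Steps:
Function('d')(b) = 18 (Function('d')(b) = Mul(3, 6) = 18)
Function('E')(N, X) = Add(Rational(-25, 86), Mul(-59, Pow(N, -1))) (Function('E')(N, X) = Add(Mul(-59, Pow(N, -1)), Mul(-25, Rational(1, 86))) = Add(Mul(-59, Pow(N, -1)), Rational(-25, 86)) = Add(Rational(-25, 86), Mul(-59, Pow(N, -1))))
Add(Mul(Mul(-21, 52), Pow(a, -1)), Mul(Function('E')(126, 16), Pow(Mul(Function('d')(4), Add(76, -83)), -1))) = Add(Mul(Mul(-21, 52), Pow(6341, -1)), Mul(Add(Rational(-25, 86), Mul(-59, Pow(126, -1))), Pow(Mul(18, Add(76, -83)), -1))) = Add(Mul(-1092, Rational(1, 6341)), Mul(Add(Rational(-25, 86), Mul(-59, Rational(1, 126))), Pow(Mul(18, -7), -1))) = Add(Rational(-1092, 6341), Mul(Add(Rational(-25, 86), Rational(-59, 126)), Pow(-126, -1))) = Add(Rational(-1092, 6341), Mul(Rational(-2056, 2709), Rational(-1, 126))) = Add(Rational(-1092, 6341), Rational(1028, 170667)) = Rational(-179849816, 1082199447)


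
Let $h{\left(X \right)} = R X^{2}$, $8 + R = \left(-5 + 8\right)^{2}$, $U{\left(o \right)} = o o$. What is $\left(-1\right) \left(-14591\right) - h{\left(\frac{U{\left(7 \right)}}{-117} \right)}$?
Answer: $\frac{199733798}{13689} \approx 14591.0$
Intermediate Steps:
$U{\left(o \right)} = o^{2}$
$R = 1$ ($R = -8 + \left(-5 + 8\right)^{2} = -8 + 3^{2} = -8 + 9 = 1$)
$h{\left(X \right)} = X^{2}$ ($h{\left(X \right)} = 1 X^{2} = X^{2}$)
$\left(-1\right) \left(-14591\right) - h{\left(\frac{U{\left(7 \right)}}{-117} \right)} = \left(-1\right) \left(-14591\right) - \left(\frac{7^{2}}{-117}\right)^{2} = 14591 - \left(49 \left(- \frac{1}{117}\right)\right)^{2} = 14591 - \left(- \frac{49}{117}\right)^{2} = 14591 - \frac{2401}{13689} = \frac{199733798}{13689}$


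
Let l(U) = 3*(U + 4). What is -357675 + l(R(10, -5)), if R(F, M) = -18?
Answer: -357717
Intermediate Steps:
l(U) = 12 + 3*U (l(U) = 3*(4 + U) = 12 + 3*U)
-357675 + l(R(10, -5)) = -357675 + (12 + 3*(-18)) = -357675 + (12 - 54) = -357675 - 42 = -357717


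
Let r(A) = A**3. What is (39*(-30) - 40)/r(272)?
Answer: -605/10061824 ≈ -6.0128e-5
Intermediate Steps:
(39*(-30) - 40)/r(272) = (39*(-30) - 40)/(272**3) = (-1170 - 40)/20123648 = -1210*1/20123648 = -605/10061824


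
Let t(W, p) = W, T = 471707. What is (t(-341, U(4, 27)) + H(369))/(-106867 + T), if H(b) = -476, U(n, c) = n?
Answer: -817/364840 ≈ -0.0022393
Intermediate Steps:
(t(-341, U(4, 27)) + H(369))/(-106867 + T) = (-341 - 476)/(-106867 + 471707) = -817/364840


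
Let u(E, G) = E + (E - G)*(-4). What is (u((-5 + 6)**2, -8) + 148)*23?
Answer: 2599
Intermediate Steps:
u(E, G) = -3*E + 4*G (u(E, G) = E + (-4*E + 4*G) = -3*E + 4*G)
(u((-5 + 6)**2, -8) + 148)*23 = ((-3*(-5 + 6)**2 + 4*(-8)) + 148)*23 = ((-3*1**2 - 32) + 148)*23 = ((-3*1 - 32) + 148)*23 = ((-3 - 32) + 148)*23 = (-35 + 148)*23 = 113*23 = 2599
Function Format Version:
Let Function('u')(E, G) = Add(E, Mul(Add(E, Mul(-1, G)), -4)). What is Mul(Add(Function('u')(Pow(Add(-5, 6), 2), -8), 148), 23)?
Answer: 2599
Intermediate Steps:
Function('u')(E, G) = Add(Mul(-3, E), Mul(4, G)) (Function('u')(E, G) = Add(E, Add(Mul(-4, E), Mul(4, G))) = Add(Mul(-3, E), Mul(4, G)))
Mul(Add(Function('u')(Pow(Add(-5, 6), 2), -8), 148), 23) = Mul(Add(Add(Mul(-3, Pow(Add(-5, 6), 2)), Mul(4, -8)), 148), 23) = Mul(Add(Add(Mul(-3, Pow(1, 2)), -32), 148), 23) = Mul(Add(Add(Mul(-3, 1), -32), 148), 23) = Mul(Add(Add(-3, -32), 148), 23) = Mul(Add(-35, 148), 23) = Mul(113, 23) = 2599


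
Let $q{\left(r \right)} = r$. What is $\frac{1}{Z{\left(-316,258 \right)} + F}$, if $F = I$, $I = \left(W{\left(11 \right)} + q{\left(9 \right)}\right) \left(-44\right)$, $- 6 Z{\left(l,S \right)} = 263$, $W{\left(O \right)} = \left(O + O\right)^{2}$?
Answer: $- \frac{6}{130415} \approx -4.6007 \cdot 10^{-5}$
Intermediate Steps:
$W{\left(O \right)} = 4 O^{2}$ ($W{\left(O \right)} = \left(2 O\right)^{2} = 4 O^{2}$)
$Z{\left(l,S \right)} = - \frac{263}{6}$ ($Z{\left(l,S \right)} = \left(- \frac{1}{6}\right) 263 = - \frac{263}{6}$)
$I = -21692$ ($I = \left(4 \cdot 11^{2} + 9\right) \left(-44\right) = \left(4 \cdot 121 + 9\right) \left(-44\right) = \left(484 + 9\right) \left(-44\right) = 493 \left(-44\right) = -21692$)
$F = -21692$
$\frac{1}{Z{\left(-316,258 \right)} + F} = \frac{1}{- \frac{263}{6} - 21692} = \frac{1}{- \frac{130415}{6}} = - \frac{6}{130415}$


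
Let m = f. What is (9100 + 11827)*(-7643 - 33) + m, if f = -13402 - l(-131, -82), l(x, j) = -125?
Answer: -160648929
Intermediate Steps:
f = -13277 (f = -13402 - 1*(-125) = -13402 + 125 = -13277)
m = -13277
(9100 + 11827)*(-7643 - 33) + m = (9100 + 11827)*(-7643 - 33) - 13277 = 20927*(-7676) - 13277 = -160635652 - 13277 = -160648929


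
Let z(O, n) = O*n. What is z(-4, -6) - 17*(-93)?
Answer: 1605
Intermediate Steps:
z(-4, -6) - 17*(-93) = -4*(-6) - 17*(-93) = 24 + 1581 = 1605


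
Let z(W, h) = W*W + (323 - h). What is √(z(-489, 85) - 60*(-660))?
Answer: √278959 ≈ 528.17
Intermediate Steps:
z(W, h) = 323 + W² - h (z(W, h) = W² + (323 - h) = 323 + W² - h)
√(z(-489, 85) - 60*(-660)) = √((323 + (-489)² - 1*85) - 60*(-660)) = √((323 + 239121 - 85) + 39600) = √(239359 + 39600) = √278959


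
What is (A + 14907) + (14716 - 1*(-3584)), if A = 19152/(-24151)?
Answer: 801963105/24151 ≈ 33206.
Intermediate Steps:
A = -19152/24151 (A = 19152*(-1/24151) = -19152/24151 ≈ -0.79301)
(A + 14907) + (14716 - 1*(-3584)) = (-19152/24151 + 14907) + (14716 - 1*(-3584)) = 359999805/24151 + (14716 + 3584) = 359999805/24151 + 18300 = 801963105/24151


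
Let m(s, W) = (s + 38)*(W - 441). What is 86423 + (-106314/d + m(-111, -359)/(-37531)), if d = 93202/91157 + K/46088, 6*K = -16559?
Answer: -21881324849046967455/910633189298183 ≈ -24029.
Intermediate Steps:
K = -16559/6 (K = (1/6)*(-16559) = -16559/6 ≈ -2759.8)
m(s, W) = (-441 + W)*(38 + s) (m(s, W) = (38 + s)*(-441 + W) = (-441 + W)*(38 + s))
d = 24263493893/25207462896 (d = 93202/91157 - 16559/6/46088 = 93202*(1/91157) - 16559/6*1/46088 = 93202/91157 - 16559/276528 = 24263493893/25207462896 ≈ 0.96255)
86423 + (-106314/d + m(-111, -359)/(-37531)) = 86423 + (-106314/24263493893/25207462896 + (-16758 - 441*(-111) + 38*(-359) - 359*(-111))/(-37531)) = 86423 + (-106314*25207462896/24263493893 + (-16758 + 48951 - 13642 + 39849)*(-1/37531)) = 86423 + (-2679906210325344/24263493893 + 58400*(-1/37531)) = 86423 + (-2679906210325344/24263493893 - 58400/37531) = 86423 - 100580976967763836864/910633189298183 = -21881324849046967455/910633189298183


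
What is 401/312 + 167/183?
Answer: 13943/6344 ≈ 2.1978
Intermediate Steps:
401/312 + 167/183 = 13943/6344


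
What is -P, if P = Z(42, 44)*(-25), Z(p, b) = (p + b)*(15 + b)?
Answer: 126850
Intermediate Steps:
Z(p, b) = (15 + b)*(b + p) (Z(p, b) = (b + p)*(15 + b) = (15 + b)*(b + p))
P = -126850 (P = (44**2 + 15*44 + 15*42 + 44*42)*(-25) = (1936 + 660 + 630 + 1848)*(-25) = 5074*(-25) = -126850)
-P = -1*(-126850) = 126850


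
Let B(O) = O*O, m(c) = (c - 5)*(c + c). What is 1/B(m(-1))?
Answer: 1/144 ≈ 0.0069444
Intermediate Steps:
m(c) = 2*c*(-5 + c) (m(c) = (-5 + c)*(2*c) = 2*c*(-5 + c))
B(O) = O²
1/B(m(-1)) = 1/((2*(-1)*(-5 - 1))²) = 1/((2*(-1)*(-6))²) = 1/(12²) = 1/144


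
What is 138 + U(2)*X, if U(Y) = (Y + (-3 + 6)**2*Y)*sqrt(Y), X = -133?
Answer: 138 - 2660*sqrt(2) ≈ -3623.8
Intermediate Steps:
U(Y) = 10*Y**(3/2) (U(Y) = (Y + 3**2*Y)*sqrt(Y) = (Y + 9*Y)*sqrt(Y) = (10*Y)*sqrt(Y) = 10*Y**(3/2))
138 + U(2)*X = 138 + (10*2**(3/2))*(-133) = 138 + (10*(2*sqrt(2)))*(-133) = 138 + (20*sqrt(2))*(-133) = 138 - 2660*sqrt(2)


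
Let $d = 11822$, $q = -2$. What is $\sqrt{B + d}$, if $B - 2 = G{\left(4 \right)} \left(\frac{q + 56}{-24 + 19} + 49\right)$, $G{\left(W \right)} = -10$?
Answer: $\sqrt{11442} \approx 106.97$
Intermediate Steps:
$B = -380$ ($B = 2 - 10 \left(\frac{-2 + 56}{-24 + 19} + 49\right) = 2 - 10 \left(\frac{54}{-5} + 49\right) = 2 - 10 \left(54 \left(- \frac{1}{5}\right) + 49\right) = 2 - 10 \left(- \frac{54}{5} + 49\right) = 2 - 382 = -380$)
$\sqrt{B + d} = \sqrt{-380 + 11822} = \sqrt{11442}$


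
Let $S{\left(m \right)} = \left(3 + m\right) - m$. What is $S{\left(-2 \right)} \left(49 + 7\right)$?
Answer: $168$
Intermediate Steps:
$S{\left(m \right)} = 3$
$S{\left(-2 \right)} \left(49 + 7\right) = 3 \left(49 + 7\right) = 3 \cdot 56 = 168$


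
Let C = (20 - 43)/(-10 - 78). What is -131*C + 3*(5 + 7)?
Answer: 155/88 ≈ 1.7614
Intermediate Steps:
C = 23/88 (C = -23/(-88) = -23*(-1/88) = 23/88 ≈ 0.26136)
-131*C + 3*(5 + 7) = -131*23/88 + 3*(5 + 7) = -3013/88 + 3*12 = -3013/88 + 36 = 155/88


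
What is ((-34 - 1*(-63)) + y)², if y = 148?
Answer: 31329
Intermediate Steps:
((-34 - 1*(-63)) + y)² = ((-34 - 1*(-63)) + 148)² = ((-34 + 63) + 148)² = (29 + 148)² = 177² = 31329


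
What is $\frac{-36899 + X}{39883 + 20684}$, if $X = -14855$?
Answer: $- \frac{51754}{60567} \approx -0.85449$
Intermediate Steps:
$\frac{-36899 + X}{39883 + 20684} = \frac{-36899 - 14855}{39883 + 20684} = - \frac{51754}{60567}$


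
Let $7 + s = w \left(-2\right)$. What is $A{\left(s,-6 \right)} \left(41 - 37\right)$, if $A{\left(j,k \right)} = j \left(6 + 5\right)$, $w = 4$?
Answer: $-660$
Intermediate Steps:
$s = -15$ ($s = -7 + 4 \left(-2\right) = -7 - 8 = -15$)
$A{\left(j,k \right)} = 11 j$ ($A{\left(j,k \right)} = j 11 = 11 j$)
$A{\left(s,-6 \right)} \left(41 - 37\right) = 11 \left(-15\right) \left(41 - 37\right) = \left(-165\right) 4 = -660$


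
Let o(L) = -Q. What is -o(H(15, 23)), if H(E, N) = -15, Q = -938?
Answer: -938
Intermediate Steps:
o(L) = 938 (o(L) = -1*(-938) = 938)
-o(H(15, 23)) = -1*938 = -938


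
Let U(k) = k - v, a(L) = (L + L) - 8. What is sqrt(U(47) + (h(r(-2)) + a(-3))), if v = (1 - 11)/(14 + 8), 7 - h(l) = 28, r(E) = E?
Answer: sqrt(1507)/11 ≈ 3.5291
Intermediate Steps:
h(l) = -21 (h(l) = 7 - 1*28 = 7 - 28 = -21)
v = -5/11 (v = -10/22 = -10*1/22 = -5/11 ≈ -0.45455)
a(L) = -8 + 2*L (a(L) = 2*L - 8 = -8 + 2*L)
U(k) = 5/11 + k (U(k) = k - 1*(-5/11) = k + 5/11 = 5/11 + k)
sqrt(U(47) + (h(r(-2)) + a(-3))) = sqrt((5/11 + 47) + (-21 + (-8 + 2*(-3)))) = sqrt(522/11 + (-21 + (-8 - 6))) = sqrt(522/11 + (-21 - 14)) = sqrt(522/11 - 35) = sqrt(137/11) = sqrt(1507)/11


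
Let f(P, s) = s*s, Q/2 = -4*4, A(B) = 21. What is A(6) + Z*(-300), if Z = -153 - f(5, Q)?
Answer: 353121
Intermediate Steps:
Q = -32 (Q = 2*(-4*4) = 2*(-16) = -32)
f(P, s) = s**2
Z = -1177 (Z = -153 - 1*(-32)**2 = -153 - 1*1024 = -153 - 1024 = -1177)
A(6) + Z*(-300) = 21 - 1177*(-300) = 21 + 353100 = 353121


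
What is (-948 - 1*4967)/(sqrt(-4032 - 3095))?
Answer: 5915*I*sqrt(7127)/7127 ≈ 70.065*I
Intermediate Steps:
(-948 - 1*4967)/(sqrt(-4032 - 3095)) = (-948 - 4967)/(sqrt(-7127)) = -5915*(-I*sqrt(7127)/7127) = -(-5915)*I*sqrt(7127)/7127 = 5915*I*sqrt(7127)/7127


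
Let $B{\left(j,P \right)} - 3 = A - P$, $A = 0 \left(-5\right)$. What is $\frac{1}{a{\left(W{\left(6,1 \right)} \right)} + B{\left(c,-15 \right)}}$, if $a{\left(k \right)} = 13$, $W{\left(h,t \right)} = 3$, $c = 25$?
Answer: $\frac{1}{31} \approx 0.032258$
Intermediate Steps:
$A = 0$
$B{\left(j,P \right)} = 3 - P$ ($B{\left(j,P \right)} = 3 + \left(0 - P\right) = 3 - P$)
$\frac{1}{a{\left(W{\left(6,1 \right)} \right)} + B{\left(c,-15 \right)}} = \frac{1}{13 + \left(3 - -15\right)} = \frac{1}{13 + \left(3 + 15\right)} = \frac{1}{13 + 18} = \frac{1}{31}$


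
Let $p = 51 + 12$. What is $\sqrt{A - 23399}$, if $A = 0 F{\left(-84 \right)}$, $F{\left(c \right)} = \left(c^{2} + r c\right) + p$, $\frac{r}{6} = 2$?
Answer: $i \sqrt{23399} \approx 152.97 i$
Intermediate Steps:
$r = 12$ ($r = 6 \cdot 2 = 12$)
$p = 63$
$F{\left(c \right)} = 63 + c^{2} + 12 c$ ($F{\left(c \right)} = \left(c^{2} + 12 c\right) + 63 = 63 + c^{2} + 12 c$)
$A = 0$ ($A = 0 \left(63 + \left(-84\right)^{2} + 12 \left(-84\right)\right) = 0 \left(63 + 7056 - 1008\right) = 0 \cdot 6111 = 0$)
$\sqrt{A - 23399} = \sqrt{0 - 23399} = \sqrt{-23399} = i \sqrt{23399}$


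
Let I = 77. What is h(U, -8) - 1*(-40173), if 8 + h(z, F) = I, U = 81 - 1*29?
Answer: 40242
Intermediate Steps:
U = 52 (U = 81 - 29 = 52)
h(z, F) = 69 (h(z, F) = -8 + 77 = 69)
h(U, -8) - 1*(-40173) = 69 - 1*(-40173) = 69 + 40173 = 40242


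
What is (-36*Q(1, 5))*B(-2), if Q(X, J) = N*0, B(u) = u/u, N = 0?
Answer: 0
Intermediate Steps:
B(u) = 1
Q(X, J) = 0 (Q(X, J) = 0*0 = 0)
(-36*Q(1, 5))*B(-2) = -36*0*1 = 0*1 = 0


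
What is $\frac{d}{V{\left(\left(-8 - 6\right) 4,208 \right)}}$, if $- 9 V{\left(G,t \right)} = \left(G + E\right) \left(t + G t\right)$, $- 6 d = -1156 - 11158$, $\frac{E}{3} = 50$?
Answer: $\frac{393}{22880} \approx 0.017177$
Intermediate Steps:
$E = 150$ ($E = 3 \cdot 50 = 150$)
$d = \frac{6157}{3}$ ($d = - \frac{-1156 - 11158}{6} = \left(- \frac{1}{6}\right) \left(-12314\right) = \frac{6157}{3} \approx 2052.3$)
$V{\left(G,t \right)} = - \frac{\left(150 + G\right) \left(t + G t\right)}{9}$ ($V{\left(G,t \right)} = - \frac{\left(G + 150\right) \left(t + G t\right)}{9} = - \frac{\left(150 + G\right) \left(t + G t\right)}{9}$)
$\frac{d}{V{\left(\left(-8 - 6\right) 4,208 \right)}} = \frac{6157}{3 \left(\left(- \frac{1}{9}\right) 208 \left(150 + \left(\left(-8 - 6\right) 4\right)^{2} + 151 \left(-8 - 6\right) 4\right)\right)} = \frac{6157}{3 \left(\left(- \frac{1}{9}\right) 208 \left(150 + \left(\left(-14\right) 4\right)^{2} + 151 \left(\left(-14\right) 4\right)\right)\right)} = \frac{6157}{3 \left(\left(- \frac{1}{9}\right) 208 \left(150 + \left(-56\right)^{2} + 151 \left(-56\right)\right)\right)} = \frac{6157}{3 \left(\left(- \frac{1}{9}\right) 208 \left(150 + 3136 - 8456\right)\right)} = \frac{6157}{3 \left(\left(- \frac{1}{9}\right) 208 \left(-5170\right)\right)} = \frac{6157}{3 \cdot \frac{1075360}{9}} = \frac{6157}{3} \cdot \frac{9}{1075360} = \frac{393}{22880}$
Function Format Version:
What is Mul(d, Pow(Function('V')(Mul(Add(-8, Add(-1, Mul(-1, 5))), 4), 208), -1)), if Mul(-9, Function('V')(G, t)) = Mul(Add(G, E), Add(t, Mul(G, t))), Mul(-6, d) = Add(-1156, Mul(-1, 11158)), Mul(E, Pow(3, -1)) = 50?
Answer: Rational(393, 22880) ≈ 0.017177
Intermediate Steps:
E = 150 (E = Mul(3, 50) = 150)
d = Rational(6157, 3) (d = Mul(Rational(-1, 6), Add(-1156, Mul(-1, 11158))) = Mul(Rational(-1, 6), Add(-1156, -11158)) = Mul(Rational(-1, 6), -12314) = Rational(6157, 3) ≈ 2052.3)
Function('V')(G, t) = Mul(Rational(-1, 9), Add(150, G), Add(t, Mul(G, t))) (Function('V')(G, t) = Mul(Rational(-1, 9), Mul(Add(G, 150), Add(t, Mul(G, t)))) = Mul(Rational(-1, 9), Mul(Add(150, G), Add(t, Mul(G, t)))) = Mul(Rational(-1, 9), Add(150, G), Add(t, Mul(G, t))))
Mul(d, Pow(Function('V')(Mul(Add(-8, Add(-1, Mul(-1, 5))), 4), 208), -1)) = Mul(Rational(6157, 3), Pow(Mul(Rational(-1, 9), 208, Add(150, Pow(Mul(Add(-8, Add(-1, Mul(-1, 5))), 4), 2), Mul(151, Mul(Add(-8, Add(-1, Mul(-1, 5))), 4)))), -1)) = Mul(Rational(6157, 3), Pow(Mul(Rational(-1, 9), 208, Add(150, Pow(Mul(Add(-8, Add(-1, -5)), 4), 2), Mul(151, Mul(Add(-8, Add(-1, -5)), 4)))), -1)) = Mul(Rational(6157, 3), Pow(Mul(Rational(-1, 9), 208, Add(150, Pow(Mul(Add(-8, -6), 4), 2), Mul(151, Mul(Add(-8, -6), 4)))), -1)) = Mul(Rational(6157, 3), Pow(Mul(Rational(-1, 9), 208, Add(150, Pow(Mul(-14, 4), 2), Mul(151, Mul(-14, 4)))), -1)) = Mul(Rational(6157, 3), Pow(Mul(Rational(-1, 9), 208, Add(150, Pow(-56, 2), Mul(151, -56))), -1)) = Mul(Rational(6157, 3), Pow(Mul(Rational(-1, 9), 208, Add(150, 3136, -8456)), -1)) = Mul(Rational(6157, 3), Pow(Mul(Rational(-1, 9), 208, -5170), -1)) = Mul(Rational(6157, 3), Pow(Rational(1075360, 9), -1)) = Mul(Rational(6157, 3), Rational(9, 1075360)) = Rational(393, 22880)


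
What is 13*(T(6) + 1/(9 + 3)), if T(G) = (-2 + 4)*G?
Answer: 1885/12 ≈ 157.08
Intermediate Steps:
T(G) = 2*G
13*(T(6) + 1/(9 + 3)) = 13*(2*6 + 1/(9 + 3)) = 13*(12 + 1/12) = 13*(145/12) = 1885/12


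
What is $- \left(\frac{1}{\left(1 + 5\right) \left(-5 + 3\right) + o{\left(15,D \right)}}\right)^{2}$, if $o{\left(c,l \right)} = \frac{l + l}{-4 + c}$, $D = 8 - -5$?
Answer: $- \frac{121}{11236} \approx -0.010769$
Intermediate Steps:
$D = 13$ ($D = 8 + 5 = 13$)
$o{\left(c,l \right)} = \frac{2 l}{-4 + c}$
$- \left(\frac{1}{\left(1 + 5\right) \left(-5 + 3\right) + o{\left(15,D \right)}}\right)^{2} = - \left(\frac{1}{\left(1 + 5\right) \left(-5 + 3\right) + 2 \cdot 13 \frac{1}{-4 + 15}}\right)^{2} = - \left(\frac{1}{6 \left(-2\right) + 2 \cdot 13 \cdot \frac{1}{11}}\right)^{2} = - \left(\frac{1}{-12 + 2 \cdot 13 \cdot \frac{1}{11}}\right)^{2} = - \left(\frac{1}{-12 + \frac{26}{11}}\right)^{2} = - \left(\frac{1}{- \frac{106}{11}}\right)^{2} = - \left(- \frac{11}{106}\right)^{2} = \left(-1\right) \frac{121}{11236} = - \frac{121}{11236}$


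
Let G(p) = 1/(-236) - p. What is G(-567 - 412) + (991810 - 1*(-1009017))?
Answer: 472426215/236 ≈ 2.0018e+6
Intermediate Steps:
G(p) = -1/236 - p
G(-567 - 412) + (991810 - 1*(-1009017)) = (-1/236 - (-567 - 412)) + (991810 - 1*(-1009017)) = (-1/236 - 1*(-979)) + (991810 + 1009017) = (-1/236 + 979) + 2000827 = 231043/236 + 2000827 = 472426215/236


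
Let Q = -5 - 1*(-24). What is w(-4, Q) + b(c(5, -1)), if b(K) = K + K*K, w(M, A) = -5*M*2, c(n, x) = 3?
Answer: 52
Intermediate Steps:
Q = 19 (Q = -5 + 24 = 19)
w(M, A) = -10*M
b(K) = K + K²
w(-4, Q) + b(c(5, -1)) = -10*(-4) + 3*(1 + 3) = 40 + 3*4 = 40 + 12 = 52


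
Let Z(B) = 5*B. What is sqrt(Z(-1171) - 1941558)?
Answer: I*sqrt(1947413) ≈ 1395.5*I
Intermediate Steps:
sqrt(Z(-1171) - 1941558) = sqrt(5*(-1171) - 1941558) = sqrt(-5855 - 1941558) = sqrt(-1947413) = I*sqrt(1947413)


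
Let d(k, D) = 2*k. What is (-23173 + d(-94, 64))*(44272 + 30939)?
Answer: -1757004171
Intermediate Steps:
(-23173 + d(-94, 64))*(44272 + 30939) = (-23173 + 2*(-94))*(44272 + 30939) = (-23173 - 188)*75211 = -23361*75211 = -1757004171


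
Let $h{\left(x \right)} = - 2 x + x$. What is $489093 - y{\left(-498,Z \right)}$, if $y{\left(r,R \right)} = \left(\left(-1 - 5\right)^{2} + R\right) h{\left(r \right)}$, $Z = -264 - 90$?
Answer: $647457$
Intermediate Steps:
$h{\left(x \right)} = - x$
$Z = -354$
$y{\left(r,R \right)} = - r \left(36 + R\right)$ ($y{\left(r,R \right)} = \left(\left(-1 - 5\right)^{2} + R\right) \left(- r\right) = \left(\left(-6\right)^{2} + R\right) \left(- r\right) = \left(36 + R\right) \left(- r\right) = - r \left(36 + R\right)$)
$489093 - y{\left(-498,Z \right)} = 489093 - \left(-1\right) \left(-498\right) \left(36 - 354\right) = 489093 - \left(-1\right) \left(-498\right) \left(-318\right) = 489093 - -158364 = 489093 + 158364 = 647457$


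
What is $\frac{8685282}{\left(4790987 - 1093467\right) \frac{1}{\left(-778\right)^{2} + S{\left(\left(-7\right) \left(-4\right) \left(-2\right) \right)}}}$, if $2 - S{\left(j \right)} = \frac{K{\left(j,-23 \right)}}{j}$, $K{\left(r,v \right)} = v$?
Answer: $\frac{147198128937513}{103530560} \approx 1.4218 \cdot 10^{6}$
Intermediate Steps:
$S{\left(j \right)} = 2 + \frac{23}{j}$ ($S{\left(j \right)} = 2 - - \frac{23}{j} = 2 + \frac{23}{j}$)
$\frac{8685282}{\left(4790987 - 1093467\right) \frac{1}{\left(-778\right)^{2} + S{\left(\left(-7\right) \left(-4\right) \left(-2\right) \right)}}} = \frac{8685282}{\left(4790987 - 1093467\right) \frac{1}{\left(-778\right)^{2} + \left(2 + \frac{23}{\left(-7\right) \left(-4\right) \left(-2\right)}\right)}} = \frac{8685282}{3697520 \frac{1}{605284 + \left(2 + \frac{23}{28 \left(-2\right)}\right)}} = \frac{8685282}{3697520 \frac{1}{605284 + \left(2 + \frac{23}{-56}\right)}} = \frac{8685282}{3697520 \frac{1}{605284 + \left(2 + 23 \left(- \frac{1}{56}\right)\right)}} = \frac{8685282}{3697520 \frac{1}{605284 + \left(2 - \frac{23}{56}\right)}} = \frac{8685282}{3697520 \frac{1}{605284 + \frac{89}{56}}} = \frac{8685282}{3697520 \frac{1}{\frac{33895993}{56}}} = \frac{8685282}{3697520 \cdot \frac{56}{33895993}} = \frac{8685282}{\frac{207061120}{33895993}} = 8685282 \cdot \frac{33895993}{207061120} = \frac{147198128937513}{103530560}$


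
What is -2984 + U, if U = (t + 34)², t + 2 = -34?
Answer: -2980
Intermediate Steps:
t = -36 (t = -2 - 34 = -36)
U = 4 (U = (-36 + 34)² = (-2)² = 4)
-2984 + U = -2984 + 4 = -2980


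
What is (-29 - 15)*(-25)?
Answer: 1100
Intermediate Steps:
(-29 - 15)*(-25) = -44*(-25) = 1100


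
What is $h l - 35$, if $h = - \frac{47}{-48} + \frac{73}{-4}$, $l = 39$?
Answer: $- \frac{11337}{16} \approx -708.56$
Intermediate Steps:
$h = - \frac{829}{48}$ ($h = \left(-47\right) \left(- \frac{1}{48}\right) + 73 \left(- \frac{1}{4}\right) = \frac{47}{48} - \frac{73}{4} = - \frac{829}{48} \approx -17.271$)
$h l - 35 = \left(- \frac{829}{48}\right) 39 - 35 = - \frac{10777}{16} - 35 = - \frac{11337}{16}$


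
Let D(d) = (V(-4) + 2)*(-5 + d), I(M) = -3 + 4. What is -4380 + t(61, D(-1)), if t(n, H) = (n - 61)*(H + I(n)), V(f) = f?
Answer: -4380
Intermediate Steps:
I(M) = 1
D(d) = 10 - 2*d (D(d) = (-4 + 2)*(-5 + d) = -2*(-5 + d) = 10 - 2*d)
t(n, H) = (1 + H)*(-61 + n) (t(n, H) = (n - 61)*(H + 1) = (-61 + n)*(1 + H) = (1 + H)*(-61 + n))
-4380 + t(61, D(-1)) = -4380 + (-61 + 61 - 61*(10 - 2*(-1)) + (10 - 2*(-1))*61) = -4380 + (-61 + 61 - 61*(10 + 2) + (10 + 2)*61) = -4380 + (-61 + 61 - 61*12 + 12*61) = -4380 + (-61 + 61 - 732 + 732) = -4380 + 0 = -4380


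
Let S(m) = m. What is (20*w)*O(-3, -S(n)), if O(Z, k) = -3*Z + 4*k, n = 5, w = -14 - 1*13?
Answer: 5940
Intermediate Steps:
w = -27 (w = -14 - 13 = -27)
(20*w)*O(-3, -S(n)) = (20*(-27))*(-3*(-3) + 4*(-1*5)) = -540*(9 + 4*(-5)) = -540*(9 - 20) = -540*(-11) = 5940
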